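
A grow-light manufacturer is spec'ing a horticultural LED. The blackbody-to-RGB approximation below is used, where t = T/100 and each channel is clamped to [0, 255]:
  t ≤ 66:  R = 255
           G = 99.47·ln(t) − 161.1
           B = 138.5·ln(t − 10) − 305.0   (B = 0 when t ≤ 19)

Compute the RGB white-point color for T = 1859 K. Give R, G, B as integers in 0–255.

t = 1859/100 = 18.59; the t ≤ 66 branch applies.
R = 255 by definition for t ≤ 66.
G = 99.47·ln 18.59 − 161.1 = 99.47·2.9226 − 161.1 = 129.613.
t = 18.59 ≤ 19, so B = 0.
Rounded: (255, 130, 0).

R=255, G=130, B=0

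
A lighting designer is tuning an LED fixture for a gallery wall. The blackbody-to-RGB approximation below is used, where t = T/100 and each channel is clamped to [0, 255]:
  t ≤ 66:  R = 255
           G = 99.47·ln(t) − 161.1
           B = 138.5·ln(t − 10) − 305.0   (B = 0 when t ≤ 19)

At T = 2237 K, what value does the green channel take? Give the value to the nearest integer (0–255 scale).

148

t = 2237/100 = 22.37; the t ≤ 66 branch applies.
G = 99.47·ln 22.37 − 161.1 = 99.47·3.1077 − 161.1 = 148.025.
Rounded: 148.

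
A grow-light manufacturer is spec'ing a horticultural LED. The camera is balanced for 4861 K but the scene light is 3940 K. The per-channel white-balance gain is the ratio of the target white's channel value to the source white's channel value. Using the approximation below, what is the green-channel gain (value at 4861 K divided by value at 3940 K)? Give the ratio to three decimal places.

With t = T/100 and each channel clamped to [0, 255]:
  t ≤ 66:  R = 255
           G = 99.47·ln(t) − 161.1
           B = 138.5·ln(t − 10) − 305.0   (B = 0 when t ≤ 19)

1.102

At 3940 K (t = 39.4):
  G = 99.47·ln 39.4 − 161.1 = 99.47·3.6738 − 161.1 = 204.329.
At 4861 K (t = 48.61):
  G = 99.47·ln 48.61 − 161.1 = 99.47·3.8838 − 161.1 = 225.224.
Gain = 225.224 / 204.329 = 1.1023 → 1.102.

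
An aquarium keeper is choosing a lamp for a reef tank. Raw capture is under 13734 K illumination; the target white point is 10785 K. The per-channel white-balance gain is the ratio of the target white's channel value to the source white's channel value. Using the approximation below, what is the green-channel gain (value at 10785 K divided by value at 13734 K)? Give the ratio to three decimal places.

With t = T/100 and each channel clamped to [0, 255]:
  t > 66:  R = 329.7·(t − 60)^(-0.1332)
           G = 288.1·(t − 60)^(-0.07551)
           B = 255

1.037

At 13734 K (t = 137.34):
  G = 288.1·(137.34 − 60)^(-0.07551) = 288.1·77.34^(-0.07551) = 288.1·0.72012 = 207.467.
At 10785 K (t = 107.85):
  G = 288.1·(107.85 − 60)^(-0.07551) = 288.1·47.85^(-0.07551) = 288.1·0.74671 = 215.127.
Gain = 215.127 / 207.467 = 1.0369 → 1.037.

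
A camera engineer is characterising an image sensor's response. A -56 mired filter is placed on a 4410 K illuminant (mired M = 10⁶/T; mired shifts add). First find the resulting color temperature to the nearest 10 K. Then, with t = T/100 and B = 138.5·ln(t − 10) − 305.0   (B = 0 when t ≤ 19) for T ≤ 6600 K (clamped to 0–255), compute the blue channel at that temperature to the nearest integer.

233

M_in = 10⁶/4410 = 226.76; M_out = 226.76 + (-56) = 170.76.
T_out = 10⁶/170.76 = 5856.3 K → 5860 K; t = 58.6.
B = 138.5·ln(58.6 − 10) − 305.0 = 138.5·ln 48.6 − 305.0 = 138.5·3.8836 − 305.0 = 232.882.
Rounded: 233.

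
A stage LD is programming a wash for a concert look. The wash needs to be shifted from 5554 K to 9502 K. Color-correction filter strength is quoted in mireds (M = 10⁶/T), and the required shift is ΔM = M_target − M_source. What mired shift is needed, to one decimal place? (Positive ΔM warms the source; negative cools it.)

M_source = 10⁶/5554 = 180.050; M_target = 10⁶/9502 = 105.241.
ΔM = 105.241 − 180.050 = -74.809 → -74.8 mireds, a cooling shift.

-74.8 mireds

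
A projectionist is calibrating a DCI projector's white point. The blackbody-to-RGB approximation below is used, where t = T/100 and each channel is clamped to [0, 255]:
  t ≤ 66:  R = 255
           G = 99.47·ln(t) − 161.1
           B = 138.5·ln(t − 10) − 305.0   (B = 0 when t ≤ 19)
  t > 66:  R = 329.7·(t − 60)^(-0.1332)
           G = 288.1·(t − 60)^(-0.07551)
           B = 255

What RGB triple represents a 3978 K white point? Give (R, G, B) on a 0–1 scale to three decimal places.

t = 3978/100 = 39.78; the t ≤ 66 branch applies.
R = 255 by definition for t ≤ 66.
G = 99.47·ln 39.78 − 161.1 = 99.47·3.6834 − 161.1 = 205.284.
B = 138.5·ln(39.78 − 10) − 305.0 = 138.5·ln 29.78 − 305.0 = 138.5·3.3938 − 305.0 = 165.046.
Dividing each by 255: (1.0000, 0.8050, 0.6472) → (1.000, 0.805, 0.647).

(1.000, 0.805, 0.647)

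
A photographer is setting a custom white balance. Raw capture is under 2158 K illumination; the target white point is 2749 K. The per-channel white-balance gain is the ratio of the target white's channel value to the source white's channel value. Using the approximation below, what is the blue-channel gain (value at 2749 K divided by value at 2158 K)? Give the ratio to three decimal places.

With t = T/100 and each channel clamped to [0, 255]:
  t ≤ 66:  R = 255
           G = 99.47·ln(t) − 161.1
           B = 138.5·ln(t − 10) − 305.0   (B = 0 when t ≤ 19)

At 2158 K (t = 21.58):
  B = 138.5·ln(21.58 − 10) − 305.0 = 138.5·ln 11.58 − 305.0 = 138.5·2.4493 − 305.0 = 34.225.
At 2749 K (t = 27.49):
  B = 138.5·ln(27.49 − 10) − 305.0 = 138.5·ln 17.49 − 305.0 = 138.5·2.8616 − 305.0 = 91.336.
Gain = 91.336 / 34.225 = 2.6687 → 2.669.

2.669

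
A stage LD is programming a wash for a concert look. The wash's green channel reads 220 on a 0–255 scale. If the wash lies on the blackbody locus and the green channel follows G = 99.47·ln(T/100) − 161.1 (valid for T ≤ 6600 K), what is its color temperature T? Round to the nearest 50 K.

ln t = (220 + 161.1) / 99.47 = 3.8313.
t = e^3.8313 = 46.123.
T = 100·t = 4612 K → 4600 K to the nearest 50 K.

4600 K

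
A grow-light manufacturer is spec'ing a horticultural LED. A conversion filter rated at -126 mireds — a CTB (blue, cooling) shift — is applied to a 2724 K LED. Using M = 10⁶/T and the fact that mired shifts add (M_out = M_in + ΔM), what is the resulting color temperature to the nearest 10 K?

M_in = 10⁶/2724 = 367.11 mireds.
M_out = 367.11 + (-126) = 241.11 mireds.
T_out = 10⁶/241.11 = 4147.5 K → 4150 K.

4150 K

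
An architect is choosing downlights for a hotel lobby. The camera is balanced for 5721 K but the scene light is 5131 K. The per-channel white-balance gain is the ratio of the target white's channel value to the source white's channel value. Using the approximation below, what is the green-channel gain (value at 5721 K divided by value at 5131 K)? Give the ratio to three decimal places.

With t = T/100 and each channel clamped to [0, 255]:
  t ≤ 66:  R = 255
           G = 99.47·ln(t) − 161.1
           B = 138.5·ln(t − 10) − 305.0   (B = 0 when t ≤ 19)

At 5131 K (t = 51.31):
  G = 99.47·ln 51.31 − 161.1 = 99.47·3.9379 − 161.1 = 230.601.
At 5721 K (t = 57.21):
  G = 99.47·ln 57.21 − 161.1 = 99.47·4.0467 − 161.1 = 241.428.
Gain = 241.428 / 230.601 = 1.0469 → 1.047.

1.047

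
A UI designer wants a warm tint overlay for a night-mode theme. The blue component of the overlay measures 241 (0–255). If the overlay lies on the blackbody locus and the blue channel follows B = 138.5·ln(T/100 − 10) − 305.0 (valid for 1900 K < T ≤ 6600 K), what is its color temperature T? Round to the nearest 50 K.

6150 K

ln(t − 10) = (241 + 305.0) / 138.5 = 3.9422.
t − 10 = e^3.9422 = 51.534, so t = 61.534.
T = 100·t = 6153 K → 6150 K to the nearest 50 K.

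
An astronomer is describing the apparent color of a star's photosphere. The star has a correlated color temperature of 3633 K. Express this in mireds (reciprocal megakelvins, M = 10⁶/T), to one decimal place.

275.3 mireds

M = 10⁶ / 3633 = 275.255 → 275.3 mireds.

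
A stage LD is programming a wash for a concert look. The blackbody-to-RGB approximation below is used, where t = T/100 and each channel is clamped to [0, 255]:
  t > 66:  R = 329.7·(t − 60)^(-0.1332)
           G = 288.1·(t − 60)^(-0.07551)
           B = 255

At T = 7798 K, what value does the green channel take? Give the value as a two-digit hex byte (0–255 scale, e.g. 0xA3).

t = 7798/100 = 77.98; the t > 66 branch applies.
G = 288.1·(77.98 − 60)^(-0.07551) = 288.1·17.98^(-0.07551) = 288.1·0.80399 = 231.630.
Rounded: 232; in hex, 0xE8.

0xE8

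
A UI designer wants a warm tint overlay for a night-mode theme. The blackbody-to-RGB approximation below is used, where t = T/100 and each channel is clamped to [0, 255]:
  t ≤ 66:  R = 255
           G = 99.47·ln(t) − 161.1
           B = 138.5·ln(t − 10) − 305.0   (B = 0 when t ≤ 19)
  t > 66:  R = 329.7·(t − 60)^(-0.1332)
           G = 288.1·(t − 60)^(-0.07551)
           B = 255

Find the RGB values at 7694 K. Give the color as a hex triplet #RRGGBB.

#E2E9FF

t = 7694/100 = 76.94; the t > 66 branch applies.
R = 329.7·(76.94 − 60)^(-0.1332) = 329.7·16.94^(-0.1332) = 329.7·0.68598 = 226.166.
G = 288.1·(76.94 − 60)^(-0.07551) = 288.1·16.94^(-0.07551) = 288.1·0.80762 = 232.674.
B = 255 by definition for t > 66.
Rounded: (226, 233, 255).
In hex: #E2E9FF.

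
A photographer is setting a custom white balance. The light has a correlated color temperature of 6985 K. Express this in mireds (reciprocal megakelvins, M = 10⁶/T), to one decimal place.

143.2 mireds

M = 10⁶ / 6985 = 143.164 → 143.2 mireds.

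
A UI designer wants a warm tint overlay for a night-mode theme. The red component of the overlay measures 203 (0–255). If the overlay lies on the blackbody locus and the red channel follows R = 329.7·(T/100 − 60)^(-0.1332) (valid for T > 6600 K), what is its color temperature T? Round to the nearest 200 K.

9800 K

(t − 60)^(-0.1332) = 203/329.7 = 0.61571.
t − 60 = 0.61571^(1/-0.1332) = 0.61571^(-7.508) = 38.129, so t = 98.129.
T = 100·t = 9813 K → 9800 K to the nearest 200 K.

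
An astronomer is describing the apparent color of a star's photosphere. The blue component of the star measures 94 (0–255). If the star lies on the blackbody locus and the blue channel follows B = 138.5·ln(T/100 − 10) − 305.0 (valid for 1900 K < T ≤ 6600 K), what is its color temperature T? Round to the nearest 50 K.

2800 K

ln(t − 10) = (94 + 305.0) / 138.5 = 2.8809.
t − 10 = e^2.8809 = 17.830, so t = 27.830.
T = 100·t = 2783 K → 2800 K to the nearest 50 K.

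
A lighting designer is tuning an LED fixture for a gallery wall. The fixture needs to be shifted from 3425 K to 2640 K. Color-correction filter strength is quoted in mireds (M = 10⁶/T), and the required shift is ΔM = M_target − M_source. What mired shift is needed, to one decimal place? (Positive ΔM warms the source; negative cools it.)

+86.8 mireds

M_source = 10⁶/3425 = 291.971; M_target = 10⁶/2640 = 378.788.
ΔM = 378.788 − 291.971 = 86.817 → +86.8 mireds, a warming shift.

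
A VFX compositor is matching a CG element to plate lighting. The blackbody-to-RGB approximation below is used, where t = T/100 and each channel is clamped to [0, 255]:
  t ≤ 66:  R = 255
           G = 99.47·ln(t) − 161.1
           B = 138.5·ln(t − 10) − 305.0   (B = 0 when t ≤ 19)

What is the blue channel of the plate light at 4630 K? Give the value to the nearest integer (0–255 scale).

t = 4630/100 = 46.3; the t ≤ 66 branch applies.
B = 138.5·ln(46.3 − 10) − 305.0 = 138.5·ln 36.3 − 305.0 = 138.5·3.5918 − 305.0 = 192.467.
Rounded: 192.

192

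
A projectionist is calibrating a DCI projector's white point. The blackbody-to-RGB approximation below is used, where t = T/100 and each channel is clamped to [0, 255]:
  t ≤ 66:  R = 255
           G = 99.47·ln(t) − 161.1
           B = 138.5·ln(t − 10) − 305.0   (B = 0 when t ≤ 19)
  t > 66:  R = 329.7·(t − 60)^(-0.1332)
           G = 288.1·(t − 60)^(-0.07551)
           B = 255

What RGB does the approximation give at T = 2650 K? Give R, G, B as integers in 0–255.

t = 2650/100 = 26.5; the t ≤ 66 branch applies.
R = 255 by definition for t ≤ 66.
G = 99.47·ln 26.5 − 161.1 = 99.47·3.2771 − 161.1 = 164.878.
B = 138.5·ln(26.5 − 10) − 305.0 = 138.5·ln 16.5 − 305.0 = 138.5·2.8034 − 305.0 = 83.265.
Rounded: (255, 165, 83).

R=255, G=165, B=83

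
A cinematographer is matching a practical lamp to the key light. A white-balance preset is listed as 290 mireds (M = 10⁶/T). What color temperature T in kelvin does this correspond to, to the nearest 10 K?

3450 K

T = 10⁶ / 290 = 3448.28 K → 3450 K.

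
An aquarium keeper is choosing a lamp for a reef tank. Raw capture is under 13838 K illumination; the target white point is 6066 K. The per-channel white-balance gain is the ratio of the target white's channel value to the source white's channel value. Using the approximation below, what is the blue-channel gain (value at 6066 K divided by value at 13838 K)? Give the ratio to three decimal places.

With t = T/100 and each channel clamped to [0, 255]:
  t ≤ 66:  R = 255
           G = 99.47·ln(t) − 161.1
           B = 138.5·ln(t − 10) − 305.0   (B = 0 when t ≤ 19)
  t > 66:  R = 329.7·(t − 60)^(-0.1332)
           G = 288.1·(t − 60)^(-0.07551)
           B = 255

0.936

At 13838 K (t = 138.38):
  B = 255 by definition for t > 66.
At 6066 K (t = 60.66):
  B = 138.5·ln(60.66 − 10) − 305.0 = 138.5·ln 50.66 − 305.0 = 138.5·3.9251 − 305.0 = 238.631.
Gain = 238.631 / 255.000 = 0.9358 → 0.936.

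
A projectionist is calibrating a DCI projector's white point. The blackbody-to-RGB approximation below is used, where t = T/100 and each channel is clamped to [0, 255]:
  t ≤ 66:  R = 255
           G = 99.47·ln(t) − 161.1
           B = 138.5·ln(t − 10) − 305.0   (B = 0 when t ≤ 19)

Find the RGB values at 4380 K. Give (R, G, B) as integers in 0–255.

(255, 215, 183)

t = 4380/100 = 43.8; the t ≤ 66 branch applies.
R = 255 by definition for t ≤ 66.
G = 99.47·ln 43.8 − 161.1 = 99.47·3.7796 − 161.1 = 214.860.
B = 138.5·ln(43.8 − 10) − 305.0 = 138.5·ln 33.8 − 305.0 = 138.5·3.5205 − 305.0 = 182.584.
Rounded: (255, 215, 183).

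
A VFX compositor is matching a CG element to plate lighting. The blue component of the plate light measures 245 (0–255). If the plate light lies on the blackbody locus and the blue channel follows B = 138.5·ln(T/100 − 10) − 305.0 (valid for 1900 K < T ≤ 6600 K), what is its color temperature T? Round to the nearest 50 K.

ln(t − 10) = (245 + 305.0) / 138.5 = 3.9711.
t − 10 = e^3.9711 = 53.044, so t = 63.044.
T = 100·t = 6304 K → 6300 K to the nearest 50 K.

6300 K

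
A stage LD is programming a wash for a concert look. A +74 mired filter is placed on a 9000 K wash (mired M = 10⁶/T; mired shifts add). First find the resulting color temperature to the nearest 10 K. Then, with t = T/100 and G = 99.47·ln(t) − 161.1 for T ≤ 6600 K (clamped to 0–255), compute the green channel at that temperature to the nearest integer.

236

M_in = 10⁶/9000 = 111.11; M_out = 111.11 + (+74) = 185.11.
T_out = 10⁶/185.11 = 5402.2 K → 5400 K; t = 54.
G = 99.47·ln 54 − 161.1 = 99.47·3.9890 − 161.1 = 235.684.
Rounded: 236.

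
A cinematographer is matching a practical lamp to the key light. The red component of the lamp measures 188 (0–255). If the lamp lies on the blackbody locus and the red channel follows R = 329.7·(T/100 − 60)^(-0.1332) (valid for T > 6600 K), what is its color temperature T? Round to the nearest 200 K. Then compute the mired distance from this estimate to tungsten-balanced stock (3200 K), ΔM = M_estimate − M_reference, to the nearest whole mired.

-234 mireds

(t − 60)^(-0.1332) = 188/329.7 = 0.57022.
t − 60 = 0.57022^(1/-0.1332) = 0.57022^(-7.508) = 67.848, so t = 127.848.
T = 100·t = 12785 K → 12800 K to the nearest 200 K.
M_estimate = 10⁶/12800 = 78.12; M_reference = 10⁶/3200 = 312.50.
ΔM = 78.12 − 312.50 = -234.38 → -234 mireds.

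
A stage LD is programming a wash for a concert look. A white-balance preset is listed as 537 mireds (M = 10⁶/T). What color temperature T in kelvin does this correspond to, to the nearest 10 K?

T = 10⁶ / 537 = 1862.20 K → 1860 K.

1860 K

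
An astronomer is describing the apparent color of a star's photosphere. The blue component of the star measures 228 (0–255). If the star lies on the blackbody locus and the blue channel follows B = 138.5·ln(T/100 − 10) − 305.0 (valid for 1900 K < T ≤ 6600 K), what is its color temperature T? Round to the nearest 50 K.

5700 K

ln(t − 10) = (228 + 305.0) / 138.5 = 3.8484.
t − 10 = e^3.8484 = 46.917, so t = 56.917.
T = 100·t = 5692 K → 5700 K to the nearest 50 K.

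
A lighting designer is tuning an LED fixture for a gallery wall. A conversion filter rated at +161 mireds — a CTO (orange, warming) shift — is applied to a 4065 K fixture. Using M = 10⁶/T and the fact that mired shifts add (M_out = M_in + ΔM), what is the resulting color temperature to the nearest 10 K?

2460 K

M_in = 10⁶/4065 = 246.00 mireds.
M_out = 246.00 + (+161) = 407.00 mireds.
T_out = 10⁶/407.00 = 2457.0 K → 2460 K.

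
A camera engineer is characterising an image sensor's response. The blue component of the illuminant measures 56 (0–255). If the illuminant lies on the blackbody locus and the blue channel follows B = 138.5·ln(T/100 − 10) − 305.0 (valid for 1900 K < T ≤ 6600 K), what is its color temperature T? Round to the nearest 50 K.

2350 K

ln(t − 10) = (56 + 305.0) / 138.5 = 2.6065.
t − 10 = e^2.6065 = 13.552, so t = 23.552.
T = 100·t = 2355 K → 2350 K to the nearest 50 K.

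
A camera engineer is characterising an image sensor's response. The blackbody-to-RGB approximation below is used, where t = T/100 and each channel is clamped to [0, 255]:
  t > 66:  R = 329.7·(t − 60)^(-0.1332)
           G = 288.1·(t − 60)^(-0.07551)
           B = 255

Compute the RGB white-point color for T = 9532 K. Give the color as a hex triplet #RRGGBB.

t = 9532/100 = 95.32; the t > 66 branch applies.
R = 329.7·(95.32 − 60)^(-0.1332) = 329.7·35.32^(-0.1332) = 329.7·0.62202 = 205.080.
G = 288.1·(95.32 − 60)^(-0.07551) = 288.1·35.32^(-0.07551) = 288.1·0.76403 = 220.116.
B = 255 by definition for t > 66.
Rounded: (205, 220, 255).
In hex: #CDDCFF.

#CDDCFF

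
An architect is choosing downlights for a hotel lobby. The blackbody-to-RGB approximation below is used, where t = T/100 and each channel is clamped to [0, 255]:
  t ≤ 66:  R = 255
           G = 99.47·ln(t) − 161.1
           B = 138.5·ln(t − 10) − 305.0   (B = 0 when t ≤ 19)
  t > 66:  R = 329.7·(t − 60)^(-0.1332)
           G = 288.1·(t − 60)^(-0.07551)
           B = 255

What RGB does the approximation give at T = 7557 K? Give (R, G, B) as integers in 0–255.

t = 7557/100 = 75.57; the t > 66 branch applies.
R = 329.7·(75.57 − 60)^(-0.1332) = 329.7·15.57^(-0.1332) = 329.7·0.69372 = 228.721.
G = 288.1·(75.57 − 60)^(-0.07551) = 288.1·15.57^(-0.07551) = 288.1·0.81277 = 234.160.
B = 255 by definition for t > 66.
Rounded: (229, 234, 255).

(229, 234, 255)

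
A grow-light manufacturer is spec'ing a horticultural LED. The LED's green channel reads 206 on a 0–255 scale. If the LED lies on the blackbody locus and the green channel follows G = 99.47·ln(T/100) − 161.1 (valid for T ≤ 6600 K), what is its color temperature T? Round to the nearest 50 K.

ln t = (206 + 161.1) / 99.47 = 3.6906.
t = e^3.6906 = 40.067.
T = 100·t = 4007 K → 4000 K to the nearest 50 K.

4000 K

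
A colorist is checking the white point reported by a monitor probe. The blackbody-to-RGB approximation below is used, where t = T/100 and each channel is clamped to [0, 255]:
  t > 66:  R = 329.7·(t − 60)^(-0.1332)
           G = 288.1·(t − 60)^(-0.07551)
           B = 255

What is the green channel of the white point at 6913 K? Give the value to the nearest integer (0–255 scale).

244

t = 6913/100 = 69.13; the t > 66 branch applies.
G = 288.1·(69.13 − 60)^(-0.07551) = 288.1·9.13^(-0.07551) = 288.1·0.84620 = 243.791.
Rounded: 244.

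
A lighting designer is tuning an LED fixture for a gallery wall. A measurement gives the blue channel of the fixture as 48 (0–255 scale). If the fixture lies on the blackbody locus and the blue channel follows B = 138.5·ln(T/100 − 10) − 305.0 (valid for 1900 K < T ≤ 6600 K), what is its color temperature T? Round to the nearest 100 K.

2300 K

ln(t − 10) = (48 + 305.0) / 138.5 = 2.5487.
t − 10 = e^2.5487 = 12.791, so t = 22.791.
T = 100·t = 2279 K → 2300 K to the nearest 100 K.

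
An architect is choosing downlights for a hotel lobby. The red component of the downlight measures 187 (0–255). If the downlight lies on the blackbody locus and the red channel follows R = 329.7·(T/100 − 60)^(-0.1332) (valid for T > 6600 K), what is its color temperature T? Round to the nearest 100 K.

(t − 60)^(-0.1332) = 187/329.7 = 0.56718.
t − 60 = 0.56718^(1/-0.1332) = 0.56718^(-7.508) = 70.620, so t = 130.620.
T = 100·t = 13062 K → 13100 K to the nearest 100 K.

13100 K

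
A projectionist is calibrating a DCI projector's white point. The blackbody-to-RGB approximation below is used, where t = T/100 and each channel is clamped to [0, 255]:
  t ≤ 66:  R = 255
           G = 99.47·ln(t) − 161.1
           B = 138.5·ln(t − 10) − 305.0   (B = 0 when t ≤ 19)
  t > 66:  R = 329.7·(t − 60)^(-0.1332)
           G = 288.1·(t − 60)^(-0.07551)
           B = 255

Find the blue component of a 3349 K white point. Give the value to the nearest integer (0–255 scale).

t = 3349/100 = 33.49; the t ≤ 66 branch applies.
B = 138.5·ln(33.49 − 10) − 305.0 = 138.5·ln 23.49 − 305.0 = 138.5·3.1566 − 305.0 = 132.186.
Rounded: 132.

132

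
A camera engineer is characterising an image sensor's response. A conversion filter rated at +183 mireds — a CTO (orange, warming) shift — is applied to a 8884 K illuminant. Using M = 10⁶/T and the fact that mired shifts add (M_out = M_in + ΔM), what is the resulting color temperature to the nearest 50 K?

3400 K

M_in = 10⁶/8884 = 112.56 mireds.
M_out = 112.56 + (+183) = 295.56 mireds.
T_out = 10⁶/295.56 = 3383.4 K → 3400 K.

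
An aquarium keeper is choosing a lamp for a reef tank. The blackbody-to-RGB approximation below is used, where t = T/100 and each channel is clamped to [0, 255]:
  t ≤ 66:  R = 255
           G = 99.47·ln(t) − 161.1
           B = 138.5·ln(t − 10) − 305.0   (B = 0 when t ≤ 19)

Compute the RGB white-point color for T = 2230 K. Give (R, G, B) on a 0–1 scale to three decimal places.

(1.000, 0.579, 0.167)

t = 2230/100 = 22.3; the t ≤ 66 branch applies.
R = 255 by definition for t ≤ 66.
G = 99.47·ln 22.3 − 161.1 = 99.47·3.1046 − 161.1 = 147.713.
B = 138.5·ln(22.3 − 10) − 305.0 = 138.5·ln 12.3 − 305.0 = 138.5·2.5096 − 305.0 = 42.579.
Dividing each by 255: (1.0000, 0.5793, 0.1670) → (1.000, 0.579, 0.167).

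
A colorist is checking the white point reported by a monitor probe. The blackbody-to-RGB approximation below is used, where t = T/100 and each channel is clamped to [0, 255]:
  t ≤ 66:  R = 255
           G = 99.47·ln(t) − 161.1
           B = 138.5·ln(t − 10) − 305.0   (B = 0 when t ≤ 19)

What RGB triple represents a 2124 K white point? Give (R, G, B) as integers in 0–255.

(255, 143, 30)

t = 2124/100 = 21.24; the t ≤ 66 branch applies.
R = 255 by definition for t ≤ 66.
G = 99.47·ln 21.24 − 161.1 = 99.47·3.0559 − 161.1 = 142.869.
B = 138.5·ln(21.24 − 10) − 305.0 = 138.5·ln 11.24 − 305.0 = 138.5·2.4195 − 305.0 = 30.098.
Rounded: (255, 143, 30).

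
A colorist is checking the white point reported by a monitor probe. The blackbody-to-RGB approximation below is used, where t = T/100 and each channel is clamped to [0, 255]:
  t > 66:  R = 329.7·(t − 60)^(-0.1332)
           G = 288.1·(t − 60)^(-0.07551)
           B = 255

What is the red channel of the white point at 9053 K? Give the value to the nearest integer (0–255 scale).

209

t = 9053/100 = 90.53; the t > 66 branch applies.
R = 329.7·(90.53 − 60)^(-0.1332) = 329.7·30.53^(-0.1332) = 329.7·0.63421 = 209.100.
Rounded: 209.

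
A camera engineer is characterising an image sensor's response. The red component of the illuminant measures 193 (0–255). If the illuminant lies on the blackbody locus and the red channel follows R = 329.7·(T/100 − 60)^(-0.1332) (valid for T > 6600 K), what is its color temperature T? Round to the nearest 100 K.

11600 K

(t − 60)^(-0.1332) = 193/329.7 = 0.58538.
t − 60 = 0.58538^(1/-0.1332) = 0.58538^(-7.508) = 55.713, so t = 115.713.
T = 100·t = 11571 K → 11600 K to the nearest 100 K.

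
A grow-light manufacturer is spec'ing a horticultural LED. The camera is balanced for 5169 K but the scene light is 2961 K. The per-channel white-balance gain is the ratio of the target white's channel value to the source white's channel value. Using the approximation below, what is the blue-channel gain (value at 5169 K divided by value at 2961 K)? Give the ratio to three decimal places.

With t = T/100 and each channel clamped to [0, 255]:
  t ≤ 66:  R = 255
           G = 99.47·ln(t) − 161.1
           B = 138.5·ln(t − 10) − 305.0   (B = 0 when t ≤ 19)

At 2961 K (t = 29.61):
  B = 138.5·ln(29.61 − 10) − 305.0 = 138.5·ln 19.61 − 305.0 = 138.5·2.9760 − 305.0 = 107.181.
At 5169 K (t = 51.69):
  B = 138.5·ln(51.69 − 10) − 305.0 = 138.5·ln 41.69 − 305.0 = 138.5·3.7303 − 305.0 = 211.641.
Gain = 211.641 / 107.181 = 1.9746 → 1.975.

1.975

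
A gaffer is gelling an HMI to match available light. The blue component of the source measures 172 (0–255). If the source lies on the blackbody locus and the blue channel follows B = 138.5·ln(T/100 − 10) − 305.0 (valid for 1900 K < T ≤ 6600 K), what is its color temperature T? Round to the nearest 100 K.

4100 K

ln(t − 10) = (172 + 305.0) / 138.5 = 3.4440.
t − 10 = e^3.4440 = 31.313, so t = 41.313.
T = 100·t = 4131 K → 4100 K to the nearest 100 K.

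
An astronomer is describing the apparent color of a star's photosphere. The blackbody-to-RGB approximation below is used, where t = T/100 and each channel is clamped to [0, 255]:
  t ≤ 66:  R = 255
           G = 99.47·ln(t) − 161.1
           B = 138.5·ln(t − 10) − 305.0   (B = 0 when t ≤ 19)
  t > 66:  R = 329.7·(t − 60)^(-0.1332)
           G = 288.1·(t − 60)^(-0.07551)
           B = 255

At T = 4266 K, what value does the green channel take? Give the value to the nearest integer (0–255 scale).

t = 4266/100 = 42.66; the t ≤ 66 branch applies.
G = 99.47·ln 42.66 − 161.1 = 99.47·3.7533 − 161.1 = 212.237.
Rounded: 212.

212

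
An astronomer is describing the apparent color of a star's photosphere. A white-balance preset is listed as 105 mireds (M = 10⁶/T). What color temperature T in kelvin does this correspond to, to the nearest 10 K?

T = 10⁶ / 105 = 9523.81 K → 9520 K.

9520 K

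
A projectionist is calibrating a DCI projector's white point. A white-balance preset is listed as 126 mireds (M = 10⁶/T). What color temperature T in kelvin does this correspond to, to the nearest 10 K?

T = 10⁶ / 126 = 7936.51 K → 7940 K.

7940 K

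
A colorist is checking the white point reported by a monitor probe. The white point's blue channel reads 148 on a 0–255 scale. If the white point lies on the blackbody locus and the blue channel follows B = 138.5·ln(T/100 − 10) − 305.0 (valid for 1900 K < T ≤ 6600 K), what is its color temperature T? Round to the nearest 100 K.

3600 K

ln(t − 10) = (148 + 305.0) / 138.5 = 3.2708.
t − 10 = e^3.2708 = 26.331, so t = 36.331.
T = 100·t = 3633 K → 3600 K to the nearest 100 K.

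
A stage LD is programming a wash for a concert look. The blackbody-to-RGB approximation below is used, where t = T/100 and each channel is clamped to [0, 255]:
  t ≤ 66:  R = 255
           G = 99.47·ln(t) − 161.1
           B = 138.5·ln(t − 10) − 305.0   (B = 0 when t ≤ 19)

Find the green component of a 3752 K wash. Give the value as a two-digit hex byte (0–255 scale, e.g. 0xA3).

t = 3752/100 = 37.52; the t ≤ 66 branch applies.
G = 99.47·ln 37.52 − 161.1 = 99.47·3.6249 − 161.1 = 199.466.
Rounded: 199; in hex, 0xC7.

0xC7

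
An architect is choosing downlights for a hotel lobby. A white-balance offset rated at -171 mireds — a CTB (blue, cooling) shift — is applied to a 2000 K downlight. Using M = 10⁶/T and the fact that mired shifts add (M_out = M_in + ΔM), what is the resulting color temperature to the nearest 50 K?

3050 K

M_in = 10⁶/2000 = 500.00 mireds.
M_out = 500.00 + (-171) = 329.00 mireds.
T_out = 10⁶/329.00 = 3039.5 K → 3050 K.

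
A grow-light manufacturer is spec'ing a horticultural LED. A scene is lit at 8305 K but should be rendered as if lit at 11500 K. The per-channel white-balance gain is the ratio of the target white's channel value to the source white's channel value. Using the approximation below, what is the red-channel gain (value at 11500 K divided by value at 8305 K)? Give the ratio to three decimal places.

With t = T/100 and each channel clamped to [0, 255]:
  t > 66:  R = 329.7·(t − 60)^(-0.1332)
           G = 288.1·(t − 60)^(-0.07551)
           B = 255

0.891

At 8305 K (t = 83.05):
  R = 329.7·(83.05 − 60)^(-0.1332) = 329.7·23.05^(-0.1332) = 329.7·0.65840 = 217.076.
At 11500 K (t = 115):
  R = 329.7·(115 − 60)^(-0.1332) = 329.7·55^(-0.1332) = 329.7·0.58639 = 193.332.
Gain = 193.332 / 217.076 = 0.8906 → 0.891.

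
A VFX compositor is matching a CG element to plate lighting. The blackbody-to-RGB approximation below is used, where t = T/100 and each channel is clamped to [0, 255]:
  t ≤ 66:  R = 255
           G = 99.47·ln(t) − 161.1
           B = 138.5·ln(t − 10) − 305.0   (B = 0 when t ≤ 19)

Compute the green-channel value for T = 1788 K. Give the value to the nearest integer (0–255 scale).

t = 1788/100 = 17.88; the t ≤ 66 branch applies.
G = 99.47·ln 17.88 − 161.1 = 99.47·2.8837 − 161.1 = 125.740.
Rounded: 126.

126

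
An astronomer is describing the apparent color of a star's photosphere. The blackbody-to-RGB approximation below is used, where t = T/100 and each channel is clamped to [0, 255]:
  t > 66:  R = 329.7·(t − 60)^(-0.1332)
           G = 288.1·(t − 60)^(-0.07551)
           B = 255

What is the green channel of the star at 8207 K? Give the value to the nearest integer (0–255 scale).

228

t = 8207/100 = 82.07; the t > 66 branch applies.
G = 288.1·(82.07 − 60)^(-0.07551) = 288.1·22.07^(-0.07551) = 288.1·0.79164 = 228.072.
Rounded: 228.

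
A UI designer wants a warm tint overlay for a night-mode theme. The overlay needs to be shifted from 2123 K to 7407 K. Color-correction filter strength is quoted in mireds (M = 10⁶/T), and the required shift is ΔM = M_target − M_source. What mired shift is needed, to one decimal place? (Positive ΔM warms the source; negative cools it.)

-336.0 mireds

M_source = 10⁶/2123 = 471.032; M_target = 10⁶/7407 = 135.007.
ΔM = 135.007 − 471.032 = -336.024 → -336.0 mireds, a cooling shift.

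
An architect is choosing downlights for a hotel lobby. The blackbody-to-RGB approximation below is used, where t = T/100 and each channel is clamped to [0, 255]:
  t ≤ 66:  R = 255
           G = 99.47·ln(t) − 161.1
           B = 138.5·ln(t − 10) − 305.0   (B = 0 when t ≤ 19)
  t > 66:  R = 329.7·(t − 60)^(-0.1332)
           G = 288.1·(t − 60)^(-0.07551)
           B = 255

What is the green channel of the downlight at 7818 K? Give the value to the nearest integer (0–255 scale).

t = 7818/100 = 78.18; the t > 66 branch applies.
G = 288.1·(78.18 − 60)^(-0.07551) = 288.1·18.18^(-0.07551) = 288.1·0.80332 = 231.436.
Rounded: 231.

231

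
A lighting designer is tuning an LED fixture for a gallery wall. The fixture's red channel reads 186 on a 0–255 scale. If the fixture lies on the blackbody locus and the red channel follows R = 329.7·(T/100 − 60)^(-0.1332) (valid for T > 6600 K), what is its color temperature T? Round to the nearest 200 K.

(t − 60)^(-0.1332) = 186/329.7 = 0.56415.
t − 60 = 0.56415^(1/-0.1332) = 0.56415^(-7.508) = 73.521, so t = 133.521.
T = 100·t = 13352 K → 13400 K to the nearest 200 K.

13400 K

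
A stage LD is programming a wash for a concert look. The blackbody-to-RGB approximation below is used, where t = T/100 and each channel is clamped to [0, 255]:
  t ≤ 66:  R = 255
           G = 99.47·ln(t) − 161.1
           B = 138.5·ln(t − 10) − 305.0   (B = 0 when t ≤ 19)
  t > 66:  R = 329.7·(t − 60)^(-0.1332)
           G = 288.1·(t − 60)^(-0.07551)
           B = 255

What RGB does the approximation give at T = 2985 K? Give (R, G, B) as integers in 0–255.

t = 2985/100 = 29.85; the t ≤ 66 branch applies.
R = 255 by definition for t ≤ 66.
G = 99.47·ln 29.85 − 161.1 = 99.47·3.3962 − 161.1 = 176.719.
B = 138.5·ln(29.85 − 10) − 305.0 = 138.5·ln 19.85 − 305.0 = 138.5·2.9882 − 305.0 = 108.866.
Rounded: (255, 177, 109).

(255, 177, 109)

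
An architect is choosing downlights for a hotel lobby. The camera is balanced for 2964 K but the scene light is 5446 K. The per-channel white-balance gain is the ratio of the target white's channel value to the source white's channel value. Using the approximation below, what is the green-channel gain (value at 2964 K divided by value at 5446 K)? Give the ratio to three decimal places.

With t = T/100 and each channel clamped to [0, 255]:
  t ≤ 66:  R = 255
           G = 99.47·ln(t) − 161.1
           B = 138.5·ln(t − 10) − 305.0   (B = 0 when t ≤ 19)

0.744

At 5446 K (t = 54.46):
  G = 99.47·ln 54.46 − 161.1 = 99.47·3.9975 − 161.1 = 236.528.
At 2964 K (t = 29.64):
  G = 99.47·ln 29.64 − 161.1 = 99.47·3.3891 − 161.1 = 176.016.
Gain = 176.016 / 236.528 = 0.7442 → 0.744.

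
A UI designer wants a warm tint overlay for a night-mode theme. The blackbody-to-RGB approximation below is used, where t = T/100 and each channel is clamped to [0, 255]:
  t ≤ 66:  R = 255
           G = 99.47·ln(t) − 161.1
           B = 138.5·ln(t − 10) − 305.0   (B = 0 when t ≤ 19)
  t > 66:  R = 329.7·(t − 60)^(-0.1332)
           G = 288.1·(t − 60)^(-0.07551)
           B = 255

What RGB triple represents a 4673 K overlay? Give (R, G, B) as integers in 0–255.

(255, 221, 194)

t = 4673/100 = 46.73; the t ≤ 66 branch applies.
R = 255 by definition for t ≤ 66.
G = 99.47·ln 46.73 − 161.1 = 99.47·3.8444 − 161.1 = 221.301.
B = 138.5·ln(46.73 − 10) − 305.0 = 138.5·ln 36.73 − 305.0 = 138.5·3.6036 − 305.0 = 194.098.
Rounded: (255, 221, 194).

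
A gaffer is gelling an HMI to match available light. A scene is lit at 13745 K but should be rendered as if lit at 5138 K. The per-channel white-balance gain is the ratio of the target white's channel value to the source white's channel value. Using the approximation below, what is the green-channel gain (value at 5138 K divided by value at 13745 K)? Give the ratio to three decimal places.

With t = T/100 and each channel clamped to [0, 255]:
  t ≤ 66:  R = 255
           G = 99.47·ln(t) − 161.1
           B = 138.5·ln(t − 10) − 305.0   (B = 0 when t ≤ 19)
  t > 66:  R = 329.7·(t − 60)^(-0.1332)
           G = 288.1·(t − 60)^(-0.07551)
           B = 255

1.112

At 13745 K (t = 137.45):
  G = 288.1·(137.45 − 60)^(-0.07551) = 288.1·77.45^(-0.07551) = 288.1·0.72005 = 207.445.
At 5138 K (t = 51.38):
  G = 99.47·ln 51.38 − 161.1 = 99.47·3.9392 − 161.1 = 230.737.
Gain = 230.737 / 207.445 = 1.1123 → 1.112.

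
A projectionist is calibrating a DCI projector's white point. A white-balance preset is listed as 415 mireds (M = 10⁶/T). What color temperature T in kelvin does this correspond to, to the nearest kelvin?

2410 K

T = 10⁶ / 415 = 2409.64 K → 2410 K.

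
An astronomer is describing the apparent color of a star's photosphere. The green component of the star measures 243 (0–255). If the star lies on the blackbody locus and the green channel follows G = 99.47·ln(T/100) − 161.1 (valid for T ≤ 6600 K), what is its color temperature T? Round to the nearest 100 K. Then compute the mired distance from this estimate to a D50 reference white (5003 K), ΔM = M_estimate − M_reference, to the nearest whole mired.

-27 mireds

ln t = (243 + 161.1) / 99.47 = 4.0625.
t = e^4.0625 = 58.121.
T = 100·t = 5812 K → 5800 K to the nearest 100 K.
M_estimate = 10⁶/5800 = 172.41; M_reference = 10⁶/5003 = 199.88.
ΔM = 172.41 − 199.88 = -27.47 → -27 mireds.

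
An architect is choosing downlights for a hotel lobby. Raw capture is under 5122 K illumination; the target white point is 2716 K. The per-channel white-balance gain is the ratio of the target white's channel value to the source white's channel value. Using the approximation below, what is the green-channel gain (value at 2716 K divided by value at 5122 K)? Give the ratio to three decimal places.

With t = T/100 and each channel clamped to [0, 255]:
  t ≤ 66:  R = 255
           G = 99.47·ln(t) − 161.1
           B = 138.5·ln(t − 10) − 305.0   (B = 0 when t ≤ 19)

0.726

At 5122 K (t = 51.22):
  G = 99.47·ln 51.22 − 161.1 = 99.47·3.9361 − 161.1 = 230.427.
At 2716 K (t = 27.16):
  G = 99.47·ln 27.16 − 161.1 = 99.47·3.3017 − 161.1 = 167.325.
Gain = 167.325 / 230.427 = 0.7262 → 0.726.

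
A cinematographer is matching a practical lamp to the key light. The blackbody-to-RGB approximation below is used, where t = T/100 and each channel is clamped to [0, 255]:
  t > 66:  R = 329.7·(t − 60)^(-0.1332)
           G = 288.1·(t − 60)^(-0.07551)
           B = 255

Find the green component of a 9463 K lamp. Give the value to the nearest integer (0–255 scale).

t = 9463/100 = 94.63; the t > 66 branch applies.
G = 288.1·(94.63 − 60)^(-0.07551) = 288.1·34.63^(-0.07551) = 288.1·0.76517 = 220.444.
Rounded: 220.

220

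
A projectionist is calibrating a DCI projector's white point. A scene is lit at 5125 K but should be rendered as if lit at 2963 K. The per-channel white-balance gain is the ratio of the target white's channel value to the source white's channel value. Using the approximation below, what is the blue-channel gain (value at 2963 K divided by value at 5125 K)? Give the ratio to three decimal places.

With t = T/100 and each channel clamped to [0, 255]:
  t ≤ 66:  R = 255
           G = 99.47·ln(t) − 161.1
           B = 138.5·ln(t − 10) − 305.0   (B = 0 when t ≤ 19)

0.511

At 5125 K (t = 51.25):
  B = 138.5·ln(51.25 − 10) − 305.0 = 138.5·ln 41.25 − 305.0 = 138.5·3.7197 − 305.0 = 210.172.
At 2963 K (t = 29.63):
  B = 138.5·ln(29.63 − 10) − 305.0 = 138.5·ln 19.63 − 305.0 = 138.5·2.9771 − 305.0 = 107.323.
Gain = 107.323 / 210.172 = 0.5106 → 0.511.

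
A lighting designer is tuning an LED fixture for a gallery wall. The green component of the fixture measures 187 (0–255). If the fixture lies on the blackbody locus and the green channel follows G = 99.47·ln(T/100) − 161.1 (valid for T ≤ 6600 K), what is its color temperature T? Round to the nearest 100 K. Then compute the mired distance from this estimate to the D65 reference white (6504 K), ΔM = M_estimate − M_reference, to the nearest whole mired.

+149 mireds

ln t = (187 + 161.1) / 99.47 = 3.4995.
t = e^3.4995 = 33.100.
T = 100·t = 3310 K → 3300 K to the nearest 100 K.
M_estimate = 10⁶/3300 = 303.03; M_reference = 10⁶/6504 = 153.75.
ΔM = 303.03 − 153.75 = 149.28 → +149 mireds.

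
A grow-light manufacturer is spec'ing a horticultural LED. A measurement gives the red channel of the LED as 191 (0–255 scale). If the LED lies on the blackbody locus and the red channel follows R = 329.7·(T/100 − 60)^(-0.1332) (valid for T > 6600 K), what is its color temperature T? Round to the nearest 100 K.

(t − 60)^(-0.1332) = 191/329.7 = 0.57931.
t − 60 = 0.57931^(1/-0.1332) = 0.57931^(-7.508) = 60.245, so t = 120.245.
T = 100·t = 12025 K → 12000 K to the nearest 100 K.

12000 K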